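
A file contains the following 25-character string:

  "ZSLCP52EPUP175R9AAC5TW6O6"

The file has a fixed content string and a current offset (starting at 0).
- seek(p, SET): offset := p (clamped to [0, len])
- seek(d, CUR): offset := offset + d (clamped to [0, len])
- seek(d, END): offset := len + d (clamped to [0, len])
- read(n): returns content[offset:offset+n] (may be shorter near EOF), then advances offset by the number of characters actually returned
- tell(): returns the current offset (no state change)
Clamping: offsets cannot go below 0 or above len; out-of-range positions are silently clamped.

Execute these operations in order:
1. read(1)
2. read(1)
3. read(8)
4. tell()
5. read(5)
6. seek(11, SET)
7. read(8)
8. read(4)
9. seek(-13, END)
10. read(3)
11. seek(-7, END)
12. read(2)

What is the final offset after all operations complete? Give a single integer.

After 1 (read(1)): returned 'Z', offset=1
After 2 (read(1)): returned 'S', offset=2
After 3 (read(8)): returned 'LCP52EPU', offset=10
After 4 (tell()): offset=10
After 5 (read(5)): returned 'P175R', offset=15
After 6 (seek(11, SET)): offset=11
After 7 (read(8)): returned '175R9AAC', offset=19
After 8 (read(4)): returned '5TW6', offset=23
After 9 (seek(-13, END)): offset=12
After 10 (read(3)): returned '75R', offset=15
After 11 (seek(-7, END)): offset=18
After 12 (read(2)): returned 'C5', offset=20

Answer: 20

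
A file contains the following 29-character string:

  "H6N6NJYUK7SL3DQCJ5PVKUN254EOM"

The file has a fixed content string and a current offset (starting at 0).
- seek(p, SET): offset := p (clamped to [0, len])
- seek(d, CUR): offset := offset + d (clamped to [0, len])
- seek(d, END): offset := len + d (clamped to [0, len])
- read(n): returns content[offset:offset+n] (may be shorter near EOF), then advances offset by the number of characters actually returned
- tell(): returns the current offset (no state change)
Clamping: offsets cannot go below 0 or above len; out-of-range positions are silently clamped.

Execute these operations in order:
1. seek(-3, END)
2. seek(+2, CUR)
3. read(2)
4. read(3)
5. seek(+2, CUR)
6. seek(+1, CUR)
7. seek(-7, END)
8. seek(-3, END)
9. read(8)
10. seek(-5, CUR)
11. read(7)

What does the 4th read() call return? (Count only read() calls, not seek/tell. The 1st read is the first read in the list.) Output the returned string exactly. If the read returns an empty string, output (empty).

Answer: 54EOM

Derivation:
After 1 (seek(-3, END)): offset=26
After 2 (seek(+2, CUR)): offset=28
After 3 (read(2)): returned 'M', offset=29
After 4 (read(3)): returned '', offset=29
After 5 (seek(+2, CUR)): offset=29
After 6 (seek(+1, CUR)): offset=29
After 7 (seek(-7, END)): offset=22
After 8 (seek(-3, END)): offset=26
After 9 (read(8)): returned 'EOM', offset=29
After 10 (seek(-5, CUR)): offset=24
After 11 (read(7)): returned '54EOM', offset=29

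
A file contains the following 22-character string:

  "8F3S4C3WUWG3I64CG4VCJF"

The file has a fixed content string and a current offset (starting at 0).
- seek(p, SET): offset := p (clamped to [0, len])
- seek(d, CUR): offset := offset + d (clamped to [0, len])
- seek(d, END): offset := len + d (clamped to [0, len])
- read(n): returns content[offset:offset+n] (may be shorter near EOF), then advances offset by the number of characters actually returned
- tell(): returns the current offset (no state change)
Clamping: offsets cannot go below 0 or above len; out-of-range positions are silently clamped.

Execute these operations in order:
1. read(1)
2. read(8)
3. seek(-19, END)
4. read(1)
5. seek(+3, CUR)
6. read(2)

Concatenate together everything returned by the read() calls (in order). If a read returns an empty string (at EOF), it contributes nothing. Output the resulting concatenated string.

After 1 (read(1)): returned '8', offset=1
After 2 (read(8)): returned 'F3S4C3WU', offset=9
After 3 (seek(-19, END)): offset=3
After 4 (read(1)): returned 'S', offset=4
After 5 (seek(+3, CUR)): offset=7
After 6 (read(2)): returned 'WU', offset=9

Answer: 8F3S4C3WUSWU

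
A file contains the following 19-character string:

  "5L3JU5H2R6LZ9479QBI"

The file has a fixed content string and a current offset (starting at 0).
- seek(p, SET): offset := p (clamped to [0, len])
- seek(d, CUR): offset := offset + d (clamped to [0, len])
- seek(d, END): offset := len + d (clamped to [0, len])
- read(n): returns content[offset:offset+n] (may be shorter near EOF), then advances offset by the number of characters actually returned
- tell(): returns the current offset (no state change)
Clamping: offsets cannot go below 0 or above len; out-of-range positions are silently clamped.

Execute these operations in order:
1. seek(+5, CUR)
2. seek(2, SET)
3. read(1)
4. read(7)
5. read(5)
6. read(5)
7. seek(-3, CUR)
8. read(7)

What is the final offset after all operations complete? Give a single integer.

Answer: 19

Derivation:
After 1 (seek(+5, CUR)): offset=5
After 2 (seek(2, SET)): offset=2
After 3 (read(1)): returned '3', offset=3
After 4 (read(7)): returned 'JU5H2R6', offset=10
After 5 (read(5)): returned 'LZ947', offset=15
After 6 (read(5)): returned '9QBI', offset=19
After 7 (seek(-3, CUR)): offset=16
After 8 (read(7)): returned 'QBI', offset=19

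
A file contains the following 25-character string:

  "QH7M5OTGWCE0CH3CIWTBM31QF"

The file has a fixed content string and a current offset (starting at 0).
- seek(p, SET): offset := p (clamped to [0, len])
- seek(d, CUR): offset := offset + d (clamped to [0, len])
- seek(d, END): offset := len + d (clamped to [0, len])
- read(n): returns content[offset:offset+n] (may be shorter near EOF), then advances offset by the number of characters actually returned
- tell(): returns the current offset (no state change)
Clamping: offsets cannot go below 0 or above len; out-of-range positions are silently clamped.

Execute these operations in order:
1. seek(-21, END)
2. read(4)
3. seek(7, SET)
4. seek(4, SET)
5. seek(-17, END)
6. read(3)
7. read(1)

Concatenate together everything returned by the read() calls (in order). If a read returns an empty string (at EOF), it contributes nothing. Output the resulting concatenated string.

Answer: 5OTGWCE0

Derivation:
After 1 (seek(-21, END)): offset=4
After 2 (read(4)): returned '5OTG', offset=8
After 3 (seek(7, SET)): offset=7
After 4 (seek(4, SET)): offset=4
After 5 (seek(-17, END)): offset=8
After 6 (read(3)): returned 'WCE', offset=11
After 7 (read(1)): returned '0', offset=12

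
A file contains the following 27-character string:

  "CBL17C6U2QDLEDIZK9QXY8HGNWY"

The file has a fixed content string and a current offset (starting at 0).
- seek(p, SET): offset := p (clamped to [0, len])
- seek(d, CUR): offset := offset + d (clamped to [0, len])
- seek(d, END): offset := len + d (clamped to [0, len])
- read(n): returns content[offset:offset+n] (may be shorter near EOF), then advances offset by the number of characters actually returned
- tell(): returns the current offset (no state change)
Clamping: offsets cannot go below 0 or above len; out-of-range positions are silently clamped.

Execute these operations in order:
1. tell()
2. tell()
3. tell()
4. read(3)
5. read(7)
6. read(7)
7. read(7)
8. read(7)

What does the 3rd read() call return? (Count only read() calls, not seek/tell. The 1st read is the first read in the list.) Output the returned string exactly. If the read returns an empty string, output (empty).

After 1 (tell()): offset=0
After 2 (tell()): offset=0
After 3 (tell()): offset=0
After 4 (read(3)): returned 'CBL', offset=3
After 5 (read(7)): returned '17C6U2Q', offset=10
After 6 (read(7)): returned 'DLEDIZK', offset=17
After 7 (read(7)): returned '9QXY8HG', offset=24
After 8 (read(7)): returned 'NWY', offset=27

Answer: DLEDIZK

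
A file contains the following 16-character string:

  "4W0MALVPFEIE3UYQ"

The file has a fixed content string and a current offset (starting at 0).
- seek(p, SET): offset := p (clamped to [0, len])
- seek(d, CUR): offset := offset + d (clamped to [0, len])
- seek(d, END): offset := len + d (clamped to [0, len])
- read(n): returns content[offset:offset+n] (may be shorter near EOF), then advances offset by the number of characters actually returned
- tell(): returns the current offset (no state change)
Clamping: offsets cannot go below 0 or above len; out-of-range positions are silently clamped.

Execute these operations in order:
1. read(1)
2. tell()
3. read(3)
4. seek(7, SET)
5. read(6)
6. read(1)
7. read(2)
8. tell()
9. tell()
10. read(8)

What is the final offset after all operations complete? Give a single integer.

After 1 (read(1)): returned '4', offset=1
After 2 (tell()): offset=1
After 3 (read(3)): returned 'W0M', offset=4
After 4 (seek(7, SET)): offset=7
After 5 (read(6)): returned 'PFEIE3', offset=13
After 6 (read(1)): returned 'U', offset=14
After 7 (read(2)): returned 'YQ', offset=16
After 8 (tell()): offset=16
After 9 (tell()): offset=16
After 10 (read(8)): returned '', offset=16

Answer: 16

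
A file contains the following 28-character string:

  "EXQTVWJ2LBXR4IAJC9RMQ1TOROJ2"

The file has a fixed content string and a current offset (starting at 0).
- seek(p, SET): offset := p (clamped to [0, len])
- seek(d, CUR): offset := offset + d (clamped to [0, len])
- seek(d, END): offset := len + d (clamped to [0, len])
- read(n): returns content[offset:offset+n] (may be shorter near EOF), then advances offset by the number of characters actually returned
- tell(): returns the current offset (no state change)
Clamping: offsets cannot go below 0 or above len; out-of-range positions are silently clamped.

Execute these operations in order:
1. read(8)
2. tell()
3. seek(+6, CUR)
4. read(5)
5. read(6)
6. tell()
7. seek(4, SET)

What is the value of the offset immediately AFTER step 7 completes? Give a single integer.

After 1 (read(8)): returned 'EXQTVWJ2', offset=8
After 2 (tell()): offset=8
After 3 (seek(+6, CUR)): offset=14
After 4 (read(5)): returned 'AJC9R', offset=19
After 5 (read(6)): returned 'MQ1TOR', offset=25
After 6 (tell()): offset=25
After 7 (seek(4, SET)): offset=4

Answer: 4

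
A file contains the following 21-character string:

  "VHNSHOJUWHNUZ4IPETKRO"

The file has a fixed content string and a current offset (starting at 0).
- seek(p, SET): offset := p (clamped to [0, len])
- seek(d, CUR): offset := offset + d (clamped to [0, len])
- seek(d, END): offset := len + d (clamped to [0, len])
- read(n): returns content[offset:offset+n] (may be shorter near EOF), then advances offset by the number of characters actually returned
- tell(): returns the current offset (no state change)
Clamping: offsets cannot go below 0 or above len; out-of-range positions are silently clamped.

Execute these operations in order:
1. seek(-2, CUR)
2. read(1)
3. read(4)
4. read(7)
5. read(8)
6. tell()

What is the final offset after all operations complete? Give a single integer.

Answer: 20

Derivation:
After 1 (seek(-2, CUR)): offset=0
After 2 (read(1)): returned 'V', offset=1
After 3 (read(4)): returned 'HNSH', offset=5
After 4 (read(7)): returned 'OJUWHNU', offset=12
After 5 (read(8)): returned 'Z4IPETKR', offset=20
After 6 (tell()): offset=20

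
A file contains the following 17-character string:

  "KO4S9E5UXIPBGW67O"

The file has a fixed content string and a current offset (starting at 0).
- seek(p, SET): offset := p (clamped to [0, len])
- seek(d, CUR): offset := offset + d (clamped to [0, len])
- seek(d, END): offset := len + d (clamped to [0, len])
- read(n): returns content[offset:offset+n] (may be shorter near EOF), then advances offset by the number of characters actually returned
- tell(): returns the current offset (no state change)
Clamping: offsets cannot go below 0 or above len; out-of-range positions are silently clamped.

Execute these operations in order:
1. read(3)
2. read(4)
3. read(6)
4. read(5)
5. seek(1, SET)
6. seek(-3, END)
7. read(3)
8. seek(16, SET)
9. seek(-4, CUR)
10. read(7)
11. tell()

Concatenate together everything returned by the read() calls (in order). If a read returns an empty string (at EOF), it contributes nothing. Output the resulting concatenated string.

After 1 (read(3)): returned 'KO4', offset=3
After 2 (read(4)): returned 'S9E5', offset=7
After 3 (read(6)): returned 'UXIPBG', offset=13
After 4 (read(5)): returned 'W67O', offset=17
After 5 (seek(1, SET)): offset=1
After 6 (seek(-3, END)): offset=14
After 7 (read(3)): returned '67O', offset=17
After 8 (seek(16, SET)): offset=16
After 9 (seek(-4, CUR)): offset=12
After 10 (read(7)): returned 'GW67O', offset=17
After 11 (tell()): offset=17

Answer: KO4S9E5UXIPBGW67O67OGW67O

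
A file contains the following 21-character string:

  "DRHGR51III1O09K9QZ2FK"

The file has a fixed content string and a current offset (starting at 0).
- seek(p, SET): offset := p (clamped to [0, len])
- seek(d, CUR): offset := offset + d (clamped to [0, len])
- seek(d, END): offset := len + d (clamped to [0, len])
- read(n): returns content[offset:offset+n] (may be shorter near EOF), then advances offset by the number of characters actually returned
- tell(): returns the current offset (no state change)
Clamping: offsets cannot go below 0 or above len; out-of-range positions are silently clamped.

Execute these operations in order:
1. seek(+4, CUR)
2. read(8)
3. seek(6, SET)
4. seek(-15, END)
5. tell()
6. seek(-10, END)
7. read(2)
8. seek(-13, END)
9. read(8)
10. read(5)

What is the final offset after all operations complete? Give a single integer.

Answer: 21

Derivation:
After 1 (seek(+4, CUR)): offset=4
After 2 (read(8)): returned 'R51III1O', offset=12
After 3 (seek(6, SET)): offset=6
After 4 (seek(-15, END)): offset=6
After 5 (tell()): offset=6
After 6 (seek(-10, END)): offset=11
After 7 (read(2)): returned 'O0', offset=13
After 8 (seek(-13, END)): offset=8
After 9 (read(8)): returned 'II1O09K9', offset=16
After 10 (read(5)): returned 'QZ2FK', offset=21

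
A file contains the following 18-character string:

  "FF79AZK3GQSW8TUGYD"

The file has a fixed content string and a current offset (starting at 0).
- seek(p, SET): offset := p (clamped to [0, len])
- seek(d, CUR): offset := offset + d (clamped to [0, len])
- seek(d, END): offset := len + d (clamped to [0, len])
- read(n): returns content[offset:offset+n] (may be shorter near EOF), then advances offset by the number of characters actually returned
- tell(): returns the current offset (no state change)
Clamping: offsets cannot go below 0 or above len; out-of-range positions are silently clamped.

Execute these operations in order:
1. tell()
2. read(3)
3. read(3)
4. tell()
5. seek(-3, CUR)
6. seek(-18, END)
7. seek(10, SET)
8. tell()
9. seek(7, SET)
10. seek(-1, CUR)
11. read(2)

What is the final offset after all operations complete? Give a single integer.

After 1 (tell()): offset=0
After 2 (read(3)): returned 'FF7', offset=3
After 3 (read(3)): returned '9AZ', offset=6
After 4 (tell()): offset=6
After 5 (seek(-3, CUR)): offset=3
After 6 (seek(-18, END)): offset=0
After 7 (seek(10, SET)): offset=10
After 8 (tell()): offset=10
After 9 (seek(7, SET)): offset=7
After 10 (seek(-1, CUR)): offset=6
After 11 (read(2)): returned 'K3', offset=8

Answer: 8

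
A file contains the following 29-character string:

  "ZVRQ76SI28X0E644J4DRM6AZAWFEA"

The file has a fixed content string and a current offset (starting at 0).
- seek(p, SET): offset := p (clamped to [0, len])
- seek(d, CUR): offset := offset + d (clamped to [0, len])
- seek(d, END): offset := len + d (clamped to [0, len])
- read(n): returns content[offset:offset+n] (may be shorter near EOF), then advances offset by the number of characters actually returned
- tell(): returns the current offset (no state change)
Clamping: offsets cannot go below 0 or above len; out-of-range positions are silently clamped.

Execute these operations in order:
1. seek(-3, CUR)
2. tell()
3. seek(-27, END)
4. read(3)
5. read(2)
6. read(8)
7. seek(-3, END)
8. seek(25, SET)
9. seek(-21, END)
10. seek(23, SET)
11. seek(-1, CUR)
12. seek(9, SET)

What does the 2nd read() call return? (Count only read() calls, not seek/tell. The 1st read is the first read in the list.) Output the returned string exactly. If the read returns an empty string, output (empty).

After 1 (seek(-3, CUR)): offset=0
After 2 (tell()): offset=0
After 3 (seek(-27, END)): offset=2
After 4 (read(3)): returned 'RQ7', offset=5
After 5 (read(2)): returned '6S', offset=7
After 6 (read(8)): returned 'I28X0E64', offset=15
After 7 (seek(-3, END)): offset=26
After 8 (seek(25, SET)): offset=25
After 9 (seek(-21, END)): offset=8
After 10 (seek(23, SET)): offset=23
After 11 (seek(-1, CUR)): offset=22
After 12 (seek(9, SET)): offset=9

Answer: 6S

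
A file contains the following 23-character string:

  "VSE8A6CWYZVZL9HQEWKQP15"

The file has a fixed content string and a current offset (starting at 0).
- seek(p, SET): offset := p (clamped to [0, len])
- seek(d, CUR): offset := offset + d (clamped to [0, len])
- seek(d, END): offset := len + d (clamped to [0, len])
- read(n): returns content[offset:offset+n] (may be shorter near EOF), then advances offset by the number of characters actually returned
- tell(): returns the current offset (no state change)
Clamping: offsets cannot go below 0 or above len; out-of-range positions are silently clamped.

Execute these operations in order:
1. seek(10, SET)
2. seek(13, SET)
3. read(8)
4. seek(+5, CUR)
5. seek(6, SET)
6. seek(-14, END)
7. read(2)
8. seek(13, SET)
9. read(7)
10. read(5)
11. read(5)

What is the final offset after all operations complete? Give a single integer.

Answer: 23

Derivation:
After 1 (seek(10, SET)): offset=10
After 2 (seek(13, SET)): offset=13
After 3 (read(8)): returned '9HQEWKQP', offset=21
After 4 (seek(+5, CUR)): offset=23
After 5 (seek(6, SET)): offset=6
After 6 (seek(-14, END)): offset=9
After 7 (read(2)): returned 'ZV', offset=11
After 8 (seek(13, SET)): offset=13
After 9 (read(7)): returned '9HQEWKQ', offset=20
After 10 (read(5)): returned 'P15', offset=23
After 11 (read(5)): returned '', offset=23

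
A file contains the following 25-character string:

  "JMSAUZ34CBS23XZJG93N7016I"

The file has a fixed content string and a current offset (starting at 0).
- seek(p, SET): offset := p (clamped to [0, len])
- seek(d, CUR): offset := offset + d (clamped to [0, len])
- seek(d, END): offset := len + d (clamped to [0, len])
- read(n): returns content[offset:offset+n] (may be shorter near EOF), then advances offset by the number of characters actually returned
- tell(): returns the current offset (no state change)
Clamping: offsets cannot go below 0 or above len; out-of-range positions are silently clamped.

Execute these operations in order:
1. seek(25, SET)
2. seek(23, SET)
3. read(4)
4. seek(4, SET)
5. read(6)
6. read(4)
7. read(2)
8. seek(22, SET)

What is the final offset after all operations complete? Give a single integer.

Answer: 22

Derivation:
After 1 (seek(25, SET)): offset=25
After 2 (seek(23, SET)): offset=23
After 3 (read(4)): returned '6I', offset=25
After 4 (seek(4, SET)): offset=4
After 5 (read(6)): returned 'UZ34CB', offset=10
After 6 (read(4)): returned 'S23X', offset=14
After 7 (read(2)): returned 'ZJ', offset=16
After 8 (seek(22, SET)): offset=22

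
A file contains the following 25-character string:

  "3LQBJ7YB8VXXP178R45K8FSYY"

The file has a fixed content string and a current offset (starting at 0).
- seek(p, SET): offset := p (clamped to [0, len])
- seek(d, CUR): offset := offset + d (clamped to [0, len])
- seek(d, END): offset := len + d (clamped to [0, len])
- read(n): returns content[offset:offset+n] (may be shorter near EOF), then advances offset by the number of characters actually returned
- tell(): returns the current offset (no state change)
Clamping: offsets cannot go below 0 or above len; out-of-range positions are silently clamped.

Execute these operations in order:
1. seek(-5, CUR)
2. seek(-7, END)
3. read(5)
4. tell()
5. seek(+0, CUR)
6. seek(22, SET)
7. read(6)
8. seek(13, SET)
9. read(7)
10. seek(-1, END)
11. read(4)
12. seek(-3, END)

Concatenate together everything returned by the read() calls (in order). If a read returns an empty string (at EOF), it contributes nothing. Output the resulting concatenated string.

Answer: 5K8FSSYY178R45KY

Derivation:
After 1 (seek(-5, CUR)): offset=0
After 2 (seek(-7, END)): offset=18
After 3 (read(5)): returned '5K8FS', offset=23
After 4 (tell()): offset=23
After 5 (seek(+0, CUR)): offset=23
After 6 (seek(22, SET)): offset=22
After 7 (read(6)): returned 'SYY', offset=25
After 8 (seek(13, SET)): offset=13
After 9 (read(7)): returned '178R45K', offset=20
After 10 (seek(-1, END)): offset=24
After 11 (read(4)): returned 'Y', offset=25
After 12 (seek(-3, END)): offset=22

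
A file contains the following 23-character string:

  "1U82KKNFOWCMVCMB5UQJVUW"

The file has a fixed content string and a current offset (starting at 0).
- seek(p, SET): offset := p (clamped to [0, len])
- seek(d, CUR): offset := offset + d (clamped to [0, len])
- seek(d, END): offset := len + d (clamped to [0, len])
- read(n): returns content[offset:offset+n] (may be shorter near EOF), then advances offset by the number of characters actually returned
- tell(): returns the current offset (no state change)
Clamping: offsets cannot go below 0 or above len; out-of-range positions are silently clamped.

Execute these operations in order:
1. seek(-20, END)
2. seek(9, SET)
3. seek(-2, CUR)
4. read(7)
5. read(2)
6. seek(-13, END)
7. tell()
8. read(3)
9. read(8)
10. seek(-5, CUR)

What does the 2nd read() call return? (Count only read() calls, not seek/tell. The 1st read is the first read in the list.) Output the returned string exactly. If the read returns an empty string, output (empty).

Answer: MB

Derivation:
After 1 (seek(-20, END)): offset=3
After 2 (seek(9, SET)): offset=9
After 3 (seek(-2, CUR)): offset=7
After 4 (read(7)): returned 'FOWCMVC', offset=14
After 5 (read(2)): returned 'MB', offset=16
After 6 (seek(-13, END)): offset=10
After 7 (tell()): offset=10
After 8 (read(3)): returned 'CMV', offset=13
After 9 (read(8)): returned 'CMB5UQJV', offset=21
After 10 (seek(-5, CUR)): offset=16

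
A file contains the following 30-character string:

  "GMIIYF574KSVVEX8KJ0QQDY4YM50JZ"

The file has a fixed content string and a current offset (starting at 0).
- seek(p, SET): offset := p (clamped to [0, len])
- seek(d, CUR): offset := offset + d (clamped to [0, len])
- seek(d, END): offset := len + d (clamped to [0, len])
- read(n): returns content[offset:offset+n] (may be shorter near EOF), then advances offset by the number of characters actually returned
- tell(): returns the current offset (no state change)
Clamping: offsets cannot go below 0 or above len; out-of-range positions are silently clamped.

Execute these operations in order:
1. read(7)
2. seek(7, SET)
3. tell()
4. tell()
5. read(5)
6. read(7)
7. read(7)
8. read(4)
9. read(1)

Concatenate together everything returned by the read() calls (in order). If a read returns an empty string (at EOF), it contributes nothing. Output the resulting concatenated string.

After 1 (read(7)): returned 'GMIIYF5', offset=7
After 2 (seek(7, SET)): offset=7
After 3 (tell()): offset=7
After 4 (tell()): offset=7
After 5 (read(5)): returned '74KSV', offset=12
After 6 (read(7)): returned 'VEX8KJ0', offset=19
After 7 (read(7)): returned 'QQDY4YM', offset=26
After 8 (read(4)): returned '50JZ', offset=30
After 9 (read(1)): returned '', offset=30

Answer: GMIIYF574KSVVEX8KJ0QQDY4YM50JZ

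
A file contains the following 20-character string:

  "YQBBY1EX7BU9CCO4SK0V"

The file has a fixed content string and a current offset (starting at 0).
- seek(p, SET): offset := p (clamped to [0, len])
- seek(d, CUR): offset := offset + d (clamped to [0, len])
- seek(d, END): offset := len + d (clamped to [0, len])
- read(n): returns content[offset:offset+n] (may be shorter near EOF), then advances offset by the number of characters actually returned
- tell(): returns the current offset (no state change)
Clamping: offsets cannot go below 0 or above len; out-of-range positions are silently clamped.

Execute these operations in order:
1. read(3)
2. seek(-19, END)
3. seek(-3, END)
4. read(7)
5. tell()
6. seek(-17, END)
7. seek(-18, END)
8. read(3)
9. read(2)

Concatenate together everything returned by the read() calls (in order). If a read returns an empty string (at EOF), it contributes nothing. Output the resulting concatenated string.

Answer: YQBK0VBBY1E

Derivation:
After 1 (read(3)): returned 'YQB', offset=3
After 2 (seek(-19, END)): offset=1
After 3 (seek(-3, END)): offset=17
After 4 (read(7)): returned 'K0V', offset=20
After 5 (tell()): offset=20
After 6 (seek(-17, END)): offset=3
After 7 (seek(-18, END)): offset=2
After 8 (read(3)): returned 'BBY', offset=5
After 9 (read(2)): returned '1E', offset=7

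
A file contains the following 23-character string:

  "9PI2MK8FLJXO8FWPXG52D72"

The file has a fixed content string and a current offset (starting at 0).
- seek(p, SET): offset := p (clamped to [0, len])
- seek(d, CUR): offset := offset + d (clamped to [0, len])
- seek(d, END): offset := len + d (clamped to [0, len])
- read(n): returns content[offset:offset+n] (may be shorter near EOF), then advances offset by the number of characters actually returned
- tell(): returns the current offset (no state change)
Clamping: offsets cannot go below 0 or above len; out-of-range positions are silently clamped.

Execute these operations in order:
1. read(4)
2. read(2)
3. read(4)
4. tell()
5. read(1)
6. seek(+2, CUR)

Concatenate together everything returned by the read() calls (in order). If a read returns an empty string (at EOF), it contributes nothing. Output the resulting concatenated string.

Answer: 9PI2MK8FLJX

Derivation:
After 1 (read(4)): returned '9PI2', offset=4
After 2 (read(2)): returned 'MK', offset=6
After 3 (read(4)): returned '8FLJ', offset=10
After 4 (tell()): offset=10
After 5 (read(1)): returned 'X', offset=11
After 6 (seek(+2, CUR)): offset=13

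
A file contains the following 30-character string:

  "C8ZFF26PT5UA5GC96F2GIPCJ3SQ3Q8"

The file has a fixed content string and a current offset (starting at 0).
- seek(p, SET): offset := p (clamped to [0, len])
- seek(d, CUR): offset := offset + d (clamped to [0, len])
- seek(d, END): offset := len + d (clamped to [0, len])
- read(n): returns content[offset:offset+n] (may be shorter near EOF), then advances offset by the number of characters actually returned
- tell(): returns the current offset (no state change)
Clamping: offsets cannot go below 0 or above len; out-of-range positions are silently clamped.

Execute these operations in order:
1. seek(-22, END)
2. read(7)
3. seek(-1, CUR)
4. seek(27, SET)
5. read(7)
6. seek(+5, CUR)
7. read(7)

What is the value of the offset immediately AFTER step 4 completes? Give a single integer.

After 1 (seek(-22, END)): offset=8
After 2 (read(7)): returned 'T5UA5GC', offset=15
After 3 (seek(-1, CUR)): offset=14
After 4 (seek(27, SET)): offset=27

Answer: 27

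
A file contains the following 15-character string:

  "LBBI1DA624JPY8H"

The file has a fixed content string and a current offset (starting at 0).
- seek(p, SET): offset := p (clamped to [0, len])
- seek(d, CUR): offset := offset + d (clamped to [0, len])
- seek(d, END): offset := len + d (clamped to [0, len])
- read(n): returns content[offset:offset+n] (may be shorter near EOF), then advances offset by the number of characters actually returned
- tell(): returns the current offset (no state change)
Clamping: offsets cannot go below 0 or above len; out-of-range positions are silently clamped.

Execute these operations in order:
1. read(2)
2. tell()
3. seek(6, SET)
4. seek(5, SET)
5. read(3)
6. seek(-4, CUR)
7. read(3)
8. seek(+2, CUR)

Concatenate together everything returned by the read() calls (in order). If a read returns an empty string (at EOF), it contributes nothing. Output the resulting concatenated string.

After 1 (read(2)): returned 'LB', offset=2
After 2 (tell()): offset=2
After 3 (seek(6, SET)): offset=6
After 4 (seek(5, SET)): offset=5
After 5 (read(3)): returned 'DA6', offset=8
After 6 (seek(-4, CUR)): offset=4
After 7 (read(3)): returned '1DA', offset=7
After 8 (seek(+2, CUR)): offset=9

Answer: LBDA61DA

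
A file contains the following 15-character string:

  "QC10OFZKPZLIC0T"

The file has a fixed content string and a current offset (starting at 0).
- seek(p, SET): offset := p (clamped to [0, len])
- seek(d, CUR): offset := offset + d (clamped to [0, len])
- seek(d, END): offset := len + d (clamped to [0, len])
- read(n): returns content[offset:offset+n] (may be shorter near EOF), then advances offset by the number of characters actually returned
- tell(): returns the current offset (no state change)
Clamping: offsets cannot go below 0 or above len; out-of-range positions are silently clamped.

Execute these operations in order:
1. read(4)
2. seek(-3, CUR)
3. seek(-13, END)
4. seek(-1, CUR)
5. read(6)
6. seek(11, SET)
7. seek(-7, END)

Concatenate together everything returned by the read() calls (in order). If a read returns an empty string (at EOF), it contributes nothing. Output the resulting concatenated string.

After 1 (read(4)): returned 'QC10', offset=4
After 2 (seek(-3, CUR)): offset=1
After 3 (seek(-13, END)): offset=2
After 4 (seek(-1, CUR)): offset=1
After 5 (read(6)): returned 'C10OFZ', offset=7
After 6 (seek(11, SET)): offset=11
After 7 (seek(-7, END)): offset=8

Answer: QC10C10OFZ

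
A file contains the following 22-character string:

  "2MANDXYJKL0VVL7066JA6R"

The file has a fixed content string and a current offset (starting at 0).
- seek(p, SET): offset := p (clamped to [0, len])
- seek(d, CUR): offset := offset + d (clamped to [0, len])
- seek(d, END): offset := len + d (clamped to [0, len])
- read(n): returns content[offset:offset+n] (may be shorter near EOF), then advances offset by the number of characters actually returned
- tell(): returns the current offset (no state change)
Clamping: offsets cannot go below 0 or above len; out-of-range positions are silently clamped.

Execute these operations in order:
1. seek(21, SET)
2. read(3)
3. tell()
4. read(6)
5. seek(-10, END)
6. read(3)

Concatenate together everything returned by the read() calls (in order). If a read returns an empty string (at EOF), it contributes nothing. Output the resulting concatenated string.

Answer: RVL7

Derivation:
After 1 (seek(21, SET)): offset=21
After 2 (read(3)): returned 'R', offset=22
After 3 (tell()): offset=22
After 4 (read(6)): returned '', offset=22
After 5 (seek(-10, END)): offset=12
After 6 (read(3)): returned 'VL7', offset=15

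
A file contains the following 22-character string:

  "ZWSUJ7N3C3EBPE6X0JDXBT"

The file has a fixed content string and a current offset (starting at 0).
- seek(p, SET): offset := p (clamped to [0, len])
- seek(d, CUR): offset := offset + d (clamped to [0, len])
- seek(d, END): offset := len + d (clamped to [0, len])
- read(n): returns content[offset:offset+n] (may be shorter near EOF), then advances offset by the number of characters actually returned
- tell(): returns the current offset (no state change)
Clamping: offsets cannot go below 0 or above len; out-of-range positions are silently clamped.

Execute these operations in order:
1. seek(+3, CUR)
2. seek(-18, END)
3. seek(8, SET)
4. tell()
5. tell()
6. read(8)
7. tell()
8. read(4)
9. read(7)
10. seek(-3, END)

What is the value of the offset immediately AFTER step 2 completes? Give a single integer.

After 1 (seek(+3, CUR)): offset=3
After 2 (seek(-18, END)): offset=4

Answer: 4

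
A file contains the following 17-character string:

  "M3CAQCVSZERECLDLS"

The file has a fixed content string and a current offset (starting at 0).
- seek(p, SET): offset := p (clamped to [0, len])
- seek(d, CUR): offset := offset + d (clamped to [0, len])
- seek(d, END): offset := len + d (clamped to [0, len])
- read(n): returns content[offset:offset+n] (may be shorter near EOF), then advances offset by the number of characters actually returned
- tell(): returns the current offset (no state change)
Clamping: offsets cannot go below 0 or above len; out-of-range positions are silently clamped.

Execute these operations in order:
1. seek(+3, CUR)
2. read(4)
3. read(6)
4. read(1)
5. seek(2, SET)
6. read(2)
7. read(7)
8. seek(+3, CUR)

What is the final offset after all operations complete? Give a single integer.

After 1 (seek(+3, CUR)): offset=3
After 2 (read(4)): returned 'AQCV', offset=7
After 3 (read(6)): returned 'SZEREC', offset=13
After 4 (read(1)): returned 'L', offset=14
After 5 (seek(2, SET)): offset=2
After 6 (read(2)): returned 'CA', offset=4
After 7 (read(7)): returned 'QCVSZER', offset=11
After 8 (seek(+3, CUR)): offset=14

Answer: 14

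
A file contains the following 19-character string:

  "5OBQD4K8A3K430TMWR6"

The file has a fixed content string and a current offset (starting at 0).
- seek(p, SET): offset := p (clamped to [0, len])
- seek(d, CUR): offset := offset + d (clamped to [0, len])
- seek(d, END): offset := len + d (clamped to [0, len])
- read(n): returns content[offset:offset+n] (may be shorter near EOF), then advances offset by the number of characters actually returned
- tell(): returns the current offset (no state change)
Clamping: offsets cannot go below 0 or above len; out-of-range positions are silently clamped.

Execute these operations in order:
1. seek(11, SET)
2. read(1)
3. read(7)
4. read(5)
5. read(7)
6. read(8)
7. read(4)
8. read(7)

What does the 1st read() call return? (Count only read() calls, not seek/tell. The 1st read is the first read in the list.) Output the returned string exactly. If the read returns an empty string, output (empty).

Answer: 4

Derivation:
After 1 (seek(11, SET)): offset=11
After 2 (read(1)): returned '4', offset=12
After 3 (read(7)): returned '30TMWR6', offset=19
After 4 (read(5)): returned '', offset=19
After 5 (read(7)): returned '', offset=19
After 6 (read(8)): returned '', offset=19
After 7 (read(4)): returned '', offset=19
After 8 (read(7)): returned '', offset=19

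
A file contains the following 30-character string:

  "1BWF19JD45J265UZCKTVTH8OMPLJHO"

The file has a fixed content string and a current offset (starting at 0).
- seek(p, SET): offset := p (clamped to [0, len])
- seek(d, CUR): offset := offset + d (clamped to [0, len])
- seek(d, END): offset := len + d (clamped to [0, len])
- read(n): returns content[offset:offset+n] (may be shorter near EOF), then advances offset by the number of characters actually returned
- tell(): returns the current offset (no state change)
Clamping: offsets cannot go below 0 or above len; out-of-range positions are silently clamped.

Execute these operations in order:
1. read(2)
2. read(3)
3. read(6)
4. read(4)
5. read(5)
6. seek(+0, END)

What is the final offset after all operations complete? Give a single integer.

After 1 (read(2)): returned '1B', offset=2
After 2 (read(3)): returned 'WF1', offset=5
After 3 (read(6)): returned '9JD45J', offset=11
After 4 (read(4)): returned '265U', offset=15
After 5 (read(5)): returned 'ZCKTV', offset=20
After 6 (seek(+0, END)): offset=30

Answer: 30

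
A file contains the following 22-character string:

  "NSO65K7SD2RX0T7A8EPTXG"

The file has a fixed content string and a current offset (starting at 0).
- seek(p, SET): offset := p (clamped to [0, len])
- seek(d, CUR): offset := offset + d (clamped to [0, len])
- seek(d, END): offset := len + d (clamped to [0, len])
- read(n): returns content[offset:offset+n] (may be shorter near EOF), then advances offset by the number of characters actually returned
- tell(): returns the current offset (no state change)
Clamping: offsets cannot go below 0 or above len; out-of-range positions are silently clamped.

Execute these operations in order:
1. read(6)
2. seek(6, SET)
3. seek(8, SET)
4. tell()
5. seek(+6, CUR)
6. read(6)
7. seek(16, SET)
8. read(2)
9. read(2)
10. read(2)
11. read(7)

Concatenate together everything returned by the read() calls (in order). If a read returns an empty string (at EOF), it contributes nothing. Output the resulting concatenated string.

After 1 (read(6)): returned 'NSO65K', offset=6
After 2 (seek(6, SET)): offset=6
After 3 (seek(8, SET)): offset=8
After 4 (tell()): offset=8
After 5 (seek(+6, CUR)): offset=14
After 6 (read(6)): returned '7A8EPT', offset=20
After 7 (seek(16, SET)): offset=16
After 8 (read(2)): returned '8E', offset=18
After 9 (read(2)): returned 'PT', offset=20
After 10 (read(2)): returned 'XG', offset=22
After 11 (read(7)): returned '', offset=22

Answer: NSO65K7A8EPT8EPTXG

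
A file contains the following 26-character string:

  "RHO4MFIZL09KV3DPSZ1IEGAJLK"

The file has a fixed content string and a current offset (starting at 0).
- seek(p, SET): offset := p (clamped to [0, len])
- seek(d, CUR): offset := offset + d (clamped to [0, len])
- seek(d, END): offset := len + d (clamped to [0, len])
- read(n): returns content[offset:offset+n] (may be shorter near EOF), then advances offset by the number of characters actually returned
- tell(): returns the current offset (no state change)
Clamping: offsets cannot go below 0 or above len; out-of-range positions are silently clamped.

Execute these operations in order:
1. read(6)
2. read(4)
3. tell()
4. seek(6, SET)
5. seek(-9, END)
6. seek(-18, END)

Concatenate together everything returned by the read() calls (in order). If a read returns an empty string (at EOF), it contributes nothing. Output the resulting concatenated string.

After 1 (read(6)): returned 'RHO4MF', offset=6
After 2 (read(4)): returned 'IZL0', offset=10
After 3 (tell()): offset=10
After 4 (seek(6, SET)): offset=6
After 5 (seek(-9, END)): offset=17
After 6 (seek(-18, END)): offset=8

Answer: RHO4MFIZL0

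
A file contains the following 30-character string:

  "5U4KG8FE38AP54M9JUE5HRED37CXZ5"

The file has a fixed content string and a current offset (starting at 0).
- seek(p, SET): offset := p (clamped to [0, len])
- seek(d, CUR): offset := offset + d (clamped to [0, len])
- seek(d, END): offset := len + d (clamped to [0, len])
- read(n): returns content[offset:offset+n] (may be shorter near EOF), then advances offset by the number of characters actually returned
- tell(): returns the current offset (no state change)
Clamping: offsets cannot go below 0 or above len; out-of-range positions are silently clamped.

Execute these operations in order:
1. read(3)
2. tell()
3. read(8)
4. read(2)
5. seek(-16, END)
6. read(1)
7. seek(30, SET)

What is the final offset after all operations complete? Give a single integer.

After 1 (read(3)): returned '5U4', offset=3
After 2 (tell()): offset=3
After 3 (read(8)): returned 'KG8FE38A', offset=11
After 4 (read(2)): returned 'P5', offset=13
After 5 (seek(-16, END)): offset=14
After 6 (read(1)): returned 'M', offset=15
After 7 (seek(30, SET)): offset=30

Answer: 30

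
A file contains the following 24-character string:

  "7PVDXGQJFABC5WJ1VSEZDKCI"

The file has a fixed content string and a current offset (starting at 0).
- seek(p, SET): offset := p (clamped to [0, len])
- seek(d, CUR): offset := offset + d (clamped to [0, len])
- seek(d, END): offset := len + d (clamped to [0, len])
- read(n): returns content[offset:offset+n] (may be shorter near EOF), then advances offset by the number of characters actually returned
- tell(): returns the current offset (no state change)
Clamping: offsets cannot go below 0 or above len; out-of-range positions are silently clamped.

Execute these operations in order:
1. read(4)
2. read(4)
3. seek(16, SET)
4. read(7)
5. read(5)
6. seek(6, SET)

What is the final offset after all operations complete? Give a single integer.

After 1 (read(4)): returned '7PVD', offset=4
After 2 (read(4)): returned 'XGQJ', offset=8
After 3 (seek(16, SET)): offset=16
After 4 (read(7)): returned 'VSEZDKC', offset=23
After 5 (read(5)): returned 'I', offset=24
After 6 (seek(6, SET)): offset=6

Answer: 6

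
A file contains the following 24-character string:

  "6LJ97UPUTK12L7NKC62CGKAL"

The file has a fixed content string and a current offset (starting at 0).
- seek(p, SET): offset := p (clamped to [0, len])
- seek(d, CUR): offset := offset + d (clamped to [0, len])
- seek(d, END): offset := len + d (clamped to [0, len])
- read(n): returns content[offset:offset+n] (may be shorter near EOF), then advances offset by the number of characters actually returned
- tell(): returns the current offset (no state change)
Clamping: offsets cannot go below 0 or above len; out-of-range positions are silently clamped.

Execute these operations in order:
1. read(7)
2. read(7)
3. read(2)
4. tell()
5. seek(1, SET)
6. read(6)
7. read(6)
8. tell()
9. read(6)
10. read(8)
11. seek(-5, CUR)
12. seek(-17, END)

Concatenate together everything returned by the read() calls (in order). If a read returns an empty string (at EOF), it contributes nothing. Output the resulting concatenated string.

Answer: 6LJ97UPUTK12L7NKLJ97UPUTK12L7NKC62CGKAL

Derivation:
After 1 (read(7)): returned '6LJ97UP', offset=7
After 2 (read(7)): returned 'UTK12L7', offset=14
After 3 (read(2)): returned 'NK', offset=16
After 4 (tell()): offset=16
After 5 (seek(1, SET)): offset=1
After 6 (read(6)): returned 'LJ97UP', offset=7
After 7 (read(6)): returned 'UTK12L', offset=13
After 8 (tell()): offset=13
After 9 (read(6)): returned '7NKC62', offset=19
After 10 (read(8)): returned 'CGKAL', offset=24
After 11 (seek(-5, CUR)): offset=19
After 12 (seek(-17, END)): offset=7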